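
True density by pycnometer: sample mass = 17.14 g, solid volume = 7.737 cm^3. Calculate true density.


TD = 17.14 / 7.737 = 2.215 g/cm^3

2.215


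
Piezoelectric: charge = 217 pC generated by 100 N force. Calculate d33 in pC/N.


d33 = 217 / 100 = 2.2 pC/N

2.2


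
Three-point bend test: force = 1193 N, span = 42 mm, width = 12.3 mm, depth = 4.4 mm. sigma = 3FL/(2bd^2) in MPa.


sigma = 3*1193*42/(2*12.3*4.4^2) = 315.6 MPa

315.6


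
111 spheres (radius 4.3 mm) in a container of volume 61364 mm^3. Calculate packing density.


V_sphere = 4/3*pi*4.3^3 = 333.0381 mm^3
Total V = 111*333.0381 = 36967.2291 mm^3
PD = 36967.2291 / 61364 = 0.602

0.602


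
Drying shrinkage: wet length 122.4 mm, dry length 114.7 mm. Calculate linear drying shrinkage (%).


DS = (122.4 - 114.7) / 122.4 * 100 = 6.29%

6.29


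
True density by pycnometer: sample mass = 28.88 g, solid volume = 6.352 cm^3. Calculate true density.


TD = 28.88 / 6.352 = 4.547 g/cm^3

4.547


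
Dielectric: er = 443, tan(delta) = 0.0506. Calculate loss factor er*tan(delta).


Loss = 443 * 0.0506 = 22.416

22.416


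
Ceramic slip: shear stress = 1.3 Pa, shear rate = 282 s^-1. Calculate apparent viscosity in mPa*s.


eta = tau/gamma * 1000 = 1.3/282 * 1000 = 4.6 mPa*s

4.6


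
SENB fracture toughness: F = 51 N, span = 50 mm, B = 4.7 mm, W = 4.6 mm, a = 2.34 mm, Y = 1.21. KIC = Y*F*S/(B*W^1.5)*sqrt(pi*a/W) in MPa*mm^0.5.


KIC = 1.21*51*50/(4.7*4.6^1.5)*sqrt(pi*2.34/4.6) = 84.12

84.12


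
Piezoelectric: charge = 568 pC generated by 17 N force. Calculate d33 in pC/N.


d33 = 568 / 17 = 33.4 pC/N

33.4


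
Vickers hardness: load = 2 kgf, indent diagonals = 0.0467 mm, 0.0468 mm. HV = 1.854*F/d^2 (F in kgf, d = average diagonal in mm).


d_avg = (0.0467+0.0468)/2 = 0.04675 mm
HV = 1.854*2/0.04675^2 = 1697

1697


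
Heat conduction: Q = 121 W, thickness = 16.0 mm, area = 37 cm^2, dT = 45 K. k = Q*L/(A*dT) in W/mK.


k = 121*16.0/1000/(37/10000*45) = 11.63 W/mK

11.63


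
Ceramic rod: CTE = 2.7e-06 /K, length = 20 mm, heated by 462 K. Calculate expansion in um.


dL = 2.7e-06 * 20 * 462 * 1000 = 24.948 um

24.948


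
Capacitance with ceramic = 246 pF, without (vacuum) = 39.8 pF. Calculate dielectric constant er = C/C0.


er = 246 / 39.8 = 6.18

6.18


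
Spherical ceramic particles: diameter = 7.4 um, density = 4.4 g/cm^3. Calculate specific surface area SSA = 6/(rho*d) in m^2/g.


SSA = 6 / (4.4 * 7.4) = 0.184 m^2/g

0.184


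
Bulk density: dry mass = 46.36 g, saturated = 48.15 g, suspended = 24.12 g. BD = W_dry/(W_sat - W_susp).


BD = 46.36 / (48.15 - 24.12) = 46.36 / 24.03 = 1.929 g/cm^3

1.929


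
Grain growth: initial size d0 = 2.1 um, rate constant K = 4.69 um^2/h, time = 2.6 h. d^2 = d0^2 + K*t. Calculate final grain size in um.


d^2 = 2.1^2 + 4.69*2.6 = 16.604
d = sqrt(16.604) = 4.07 um

4.07


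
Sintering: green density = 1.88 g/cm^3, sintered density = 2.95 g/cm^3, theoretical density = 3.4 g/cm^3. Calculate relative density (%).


Relative = 2.95 / 3.4 * 100 = 86.8%

86.8


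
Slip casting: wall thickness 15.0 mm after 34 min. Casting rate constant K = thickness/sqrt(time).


K = 15.0 / sqrt(34) = 15.0 / 5.831 = 2.572 mm/min^0.5

2.572


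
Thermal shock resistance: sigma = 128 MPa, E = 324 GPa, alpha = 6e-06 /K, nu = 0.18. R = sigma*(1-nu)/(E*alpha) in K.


R = 128*(1-0.18)/(324*1000*6e-06) = 54 K

54


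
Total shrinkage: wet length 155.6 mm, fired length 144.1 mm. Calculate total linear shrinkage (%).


TS = (155.6 - 144.1) / 155.6 * 100 = 7.39%

7.39


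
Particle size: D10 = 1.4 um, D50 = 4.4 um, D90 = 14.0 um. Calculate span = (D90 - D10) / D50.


Span = (14.0 - 1.4) / 4.4 = 12.6 / 4.4 = 2.864

2.864


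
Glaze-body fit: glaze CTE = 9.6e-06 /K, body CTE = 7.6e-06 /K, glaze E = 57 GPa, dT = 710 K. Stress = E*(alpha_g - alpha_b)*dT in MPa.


Stress = 57*1000*(9.6e-06 - 7.6e-06)*710 = 80.9 MPa

80.9


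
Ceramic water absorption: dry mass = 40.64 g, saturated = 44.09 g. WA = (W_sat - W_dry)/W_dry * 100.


WA = (44.09 - 40.64) / 40.64 * 100 = 8.49%

8.49


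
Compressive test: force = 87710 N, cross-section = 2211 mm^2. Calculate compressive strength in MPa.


CS = 87710 / 2211 = 39.7 MPa

39.7


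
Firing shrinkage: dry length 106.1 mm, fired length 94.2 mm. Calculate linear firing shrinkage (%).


FS = (106.1 - 94.2) / 106.1 * 100 = 11.22%

11.22


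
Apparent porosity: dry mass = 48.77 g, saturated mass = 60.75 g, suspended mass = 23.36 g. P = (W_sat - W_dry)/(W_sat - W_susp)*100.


P = (60.75 - 48.77) / (60.75 - 23.36) * 100 = 11.98 / 37.39 * 100 = 32.0%

32.0


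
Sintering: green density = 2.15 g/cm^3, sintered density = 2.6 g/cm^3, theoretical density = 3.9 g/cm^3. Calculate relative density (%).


Relative = 2.6 / 3.9 * 100 = 66.7%

66.7


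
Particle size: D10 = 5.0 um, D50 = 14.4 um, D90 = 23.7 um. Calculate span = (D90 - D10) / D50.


Span = (23.7 - 5.0) / 14.4 = 18.7 / 14.4 = 1.299

1.299


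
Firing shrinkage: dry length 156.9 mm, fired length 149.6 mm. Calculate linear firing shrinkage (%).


FS = (156.9 - 149.6) / 156.9 * 100 = 4.65%

4.65


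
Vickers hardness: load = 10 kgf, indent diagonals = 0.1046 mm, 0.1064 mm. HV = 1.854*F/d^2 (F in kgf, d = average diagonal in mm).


d_avg = (0.1046+0.1064)/2 = 0.1055 mm
HV = 1.854*10/0.1055^2 = 1666

1666


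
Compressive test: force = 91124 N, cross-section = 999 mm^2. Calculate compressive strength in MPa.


CS = 91124 / 999 = 91.2 MPa

91.2


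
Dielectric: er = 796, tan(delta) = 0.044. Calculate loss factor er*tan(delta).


Loss = 796 * 0.044 = 35.024

35.024


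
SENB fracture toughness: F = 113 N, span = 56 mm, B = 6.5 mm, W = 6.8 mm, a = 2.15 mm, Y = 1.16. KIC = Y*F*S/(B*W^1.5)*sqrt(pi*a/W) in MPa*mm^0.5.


KIC = 1.16*113*56/(6.5*6.8^1.5)*sqrt(pi*2.15/6.8) = 63.47

63.47


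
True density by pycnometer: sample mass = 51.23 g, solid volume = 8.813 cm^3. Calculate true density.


TD = 51.23 / 8.813 = 5.813 g/cm^3

5.813


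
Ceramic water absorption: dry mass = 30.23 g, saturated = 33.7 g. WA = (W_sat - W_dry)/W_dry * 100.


WA = (33.7 - 30.23) / 30.23 * 100 = 11.48%

11.48


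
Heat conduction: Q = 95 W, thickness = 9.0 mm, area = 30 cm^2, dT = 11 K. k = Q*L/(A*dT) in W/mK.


k = 95*9.0/1000/(30/10000*11) = 25.91 W/mK

25.91


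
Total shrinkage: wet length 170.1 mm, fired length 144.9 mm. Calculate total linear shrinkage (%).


TS = (170.1 - 144.9) / 170.1 * 100 = 14.81%

14.81


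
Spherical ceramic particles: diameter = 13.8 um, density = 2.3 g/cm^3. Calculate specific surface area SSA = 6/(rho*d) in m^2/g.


SSA = 6 / (2.3 * 13.8) = 0.189 m^2/g

0.189


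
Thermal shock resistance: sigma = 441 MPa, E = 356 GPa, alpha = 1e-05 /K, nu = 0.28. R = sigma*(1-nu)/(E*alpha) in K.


R = 441*(1-0.28)/(356*1000*1e-05) = 89 K

89


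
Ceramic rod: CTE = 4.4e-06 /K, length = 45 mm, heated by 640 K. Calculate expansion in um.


dL = 4.4e-06 * 45 * 640 * 1000 = 126.72 um

126.72


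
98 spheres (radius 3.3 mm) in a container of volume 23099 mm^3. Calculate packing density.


V_sphere = 4/3*pi*3.3^3 = 150.5326 mm^3
Total V = 98*150.5326 = 14752.1948 mm^3
PD = 14752.1948 / 23099 = 0.639

0.639


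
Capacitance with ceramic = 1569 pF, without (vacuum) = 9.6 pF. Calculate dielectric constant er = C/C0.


er = 1569 / 9.6 = 163.44

163.44


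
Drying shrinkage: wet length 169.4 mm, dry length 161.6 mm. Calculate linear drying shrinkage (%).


DS = (169.4 - 161.6) / 169.4 * 100 = 4.6%

4.6


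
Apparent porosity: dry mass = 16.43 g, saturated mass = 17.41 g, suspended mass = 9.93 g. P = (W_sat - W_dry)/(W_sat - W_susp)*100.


P = (17.41 - 16.43) / (17.41 - 9.93) * 100 = 0.98 / 7.48 * 100 = 13.1%

13.1


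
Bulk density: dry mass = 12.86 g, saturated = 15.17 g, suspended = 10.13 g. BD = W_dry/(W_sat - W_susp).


BD = 12.86 / (15.17 - 10.13) = 12.86 / 5.04 = 2.552 g/cm^3

2.552


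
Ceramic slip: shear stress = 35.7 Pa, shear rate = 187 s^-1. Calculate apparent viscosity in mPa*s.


eta = tau/gamma * 1000 = 35.7/187 * 1000 = 190.9 mPa*s

190.9


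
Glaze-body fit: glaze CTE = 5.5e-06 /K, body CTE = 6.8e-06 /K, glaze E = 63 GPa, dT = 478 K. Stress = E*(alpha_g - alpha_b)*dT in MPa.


Stress = 63*1000*(5.5e-06 - 6.8e-06)*478 = -39.1 MPa

-39.1


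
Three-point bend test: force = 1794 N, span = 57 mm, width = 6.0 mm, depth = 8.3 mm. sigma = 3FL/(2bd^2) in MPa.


sigma = 3*1794*57/(2*6.0*8.3^2) = 371.1 MPa

371.1


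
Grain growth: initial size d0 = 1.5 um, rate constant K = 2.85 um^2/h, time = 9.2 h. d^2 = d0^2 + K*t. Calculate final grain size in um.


d^2 = 1.5^2 + 2.85*9.2 = 28.47
d = sqrt(28.47) = 5.34 um

5.34


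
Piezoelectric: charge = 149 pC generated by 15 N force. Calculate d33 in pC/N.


d33 = 149 / 15 = 9.9 pC/N

9.9


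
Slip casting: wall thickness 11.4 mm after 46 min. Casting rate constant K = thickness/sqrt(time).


K = 11.4 / sqrt(46) = 11.4 / 6.7823 = 1.681 mm/min^0.5

1.681


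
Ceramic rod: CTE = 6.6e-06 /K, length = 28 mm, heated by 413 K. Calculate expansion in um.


dL = 6.6e-06 * 28 * 413 * 1000 = 76.322 um

76.322


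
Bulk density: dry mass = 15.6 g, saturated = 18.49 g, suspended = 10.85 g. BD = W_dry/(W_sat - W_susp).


BD = 15.6 / (18.49 - 10.85) = 15.6 / 7.64 = 2.042 g/cm^3

2.042


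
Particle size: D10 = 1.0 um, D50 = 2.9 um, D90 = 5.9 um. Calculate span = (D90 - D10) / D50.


Span = (5.9 - 1.0) / 2.9 = 4.9 / 2.9 = 1.69

1.69


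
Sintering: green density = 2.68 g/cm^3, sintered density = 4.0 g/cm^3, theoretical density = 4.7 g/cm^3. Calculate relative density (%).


Relative = 4.0 / 4.7 * 100 = 85.1%

85.1


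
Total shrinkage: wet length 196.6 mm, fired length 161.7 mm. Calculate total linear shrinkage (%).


TS = (196.6 - 161.7) / 196.6 * 100 = 17.75%

17.75


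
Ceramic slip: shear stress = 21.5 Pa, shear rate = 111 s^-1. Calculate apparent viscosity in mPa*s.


eta = tau/gamma * 1000 = 21.5/111 * 1000 = 193.7 mPa*s

193.7


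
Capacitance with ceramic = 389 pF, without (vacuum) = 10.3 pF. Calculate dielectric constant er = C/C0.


er = 389 / 10.3 = 37.77

37.77


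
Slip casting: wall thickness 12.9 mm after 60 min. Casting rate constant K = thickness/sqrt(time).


K = 12.9 / sqrt(60) = 12.9 / 7.746 = 1.665 mm/min^0.5

1.665


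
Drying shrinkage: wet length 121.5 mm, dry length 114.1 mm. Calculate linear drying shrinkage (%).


DS = (121.5 - 114.1) / 121.5 * 100 = 6.09%

6.09


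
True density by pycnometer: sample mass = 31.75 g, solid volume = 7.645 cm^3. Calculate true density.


TD = 31.75 / 7.645 = 4.153 g/cm^3

4.153


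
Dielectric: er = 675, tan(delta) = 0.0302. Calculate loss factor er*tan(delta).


Loss = 675 * 0.0302 = 20.385

20.385


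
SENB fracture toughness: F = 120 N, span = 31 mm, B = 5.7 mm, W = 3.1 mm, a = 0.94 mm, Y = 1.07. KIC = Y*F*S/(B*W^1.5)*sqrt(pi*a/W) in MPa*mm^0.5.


KIC = 1.07*120*31/(5.7*3.1^1.5)*sqrt(pi*0.94/3.1) = 124.87

124.87


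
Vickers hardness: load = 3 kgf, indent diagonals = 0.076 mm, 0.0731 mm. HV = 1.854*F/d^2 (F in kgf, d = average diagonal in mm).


d_avg = (0.076+0.0731)/2 = 0.07455 mm
HV = 1.854*3/0.07455^2 = 1001

1001


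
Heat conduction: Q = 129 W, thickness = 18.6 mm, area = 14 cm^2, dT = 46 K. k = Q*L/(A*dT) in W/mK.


k = 129*18.6/1000/(14/10000*46) = 37.26 W/mK

37.26


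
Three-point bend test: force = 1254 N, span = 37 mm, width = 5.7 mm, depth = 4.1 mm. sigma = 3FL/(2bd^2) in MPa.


sigma = 3*1254*37/(2*5.7*4.1^2) = 726.4 MPa

726.4


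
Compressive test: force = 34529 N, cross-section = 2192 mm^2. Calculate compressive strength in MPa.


CS = 34529 / 2192 = 15.8 MPa

15.8


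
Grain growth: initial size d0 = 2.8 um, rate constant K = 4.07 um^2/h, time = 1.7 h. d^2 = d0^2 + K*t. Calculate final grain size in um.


d^2 = 2.8^2 + 4.07*1.7 = 14.759
d = sqrt(14.759) = 3.84 um

3.84


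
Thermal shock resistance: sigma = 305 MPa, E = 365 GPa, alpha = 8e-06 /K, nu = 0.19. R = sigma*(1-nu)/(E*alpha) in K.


R = 305*(1-0.19)/(365*1000*8e-06) = 85 K

85


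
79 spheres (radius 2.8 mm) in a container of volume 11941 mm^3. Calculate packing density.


V_sphere = 4/3*pi*2.8^3 = 91.9523 mm^3
Total V = 79*91.9523 = 7264.2317 mm^3
PD = 7264.2317 / 11941 = 0.608

0.608


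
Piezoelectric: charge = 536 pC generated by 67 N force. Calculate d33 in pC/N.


d33 = 536 / 67 = 8.0 pC/N

8.0


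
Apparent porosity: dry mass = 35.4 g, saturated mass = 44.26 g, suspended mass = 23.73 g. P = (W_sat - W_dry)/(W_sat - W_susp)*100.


P = (44.26 - 35.4) / (44.26 - 23.73) * 100 = 8.86 / 20.53 * 100 = 43.2%

43.2


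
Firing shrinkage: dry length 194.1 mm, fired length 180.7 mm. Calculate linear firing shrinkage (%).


FS = (194.1 - 180.7) / 194.1 * 100 = 6.9%

6.9


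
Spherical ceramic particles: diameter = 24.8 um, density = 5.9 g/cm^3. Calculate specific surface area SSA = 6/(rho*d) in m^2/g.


SSA = 6 / (5.9 * 24.8) = 0.041 m^2/g

0.041


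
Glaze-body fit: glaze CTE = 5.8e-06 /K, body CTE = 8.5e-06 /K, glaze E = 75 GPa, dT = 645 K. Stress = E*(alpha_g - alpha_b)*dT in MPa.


Stress = 75*1000*(5.8e-06 - 8.5e-06)*645 = -130.6 MPa

-130.6


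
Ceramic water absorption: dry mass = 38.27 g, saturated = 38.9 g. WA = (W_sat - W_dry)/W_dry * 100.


WA = (38.9 - 38.27) / 38.27 * 100 = 1.65%

1.65


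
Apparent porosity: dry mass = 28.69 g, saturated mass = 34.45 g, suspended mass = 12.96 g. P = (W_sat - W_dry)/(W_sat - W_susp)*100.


P = (34.45 - 28.69) / (34.45 - 12.96) * 100 = 5.76 / 21.49 * 100 = 26.8%

26.8


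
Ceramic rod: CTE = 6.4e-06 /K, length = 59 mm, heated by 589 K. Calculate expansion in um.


dL = 6.4e-06 * 59 * 589 * 1000 = 222.406 um

222.406


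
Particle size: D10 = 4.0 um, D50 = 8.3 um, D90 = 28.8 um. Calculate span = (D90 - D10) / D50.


Span = (28.8 - 4.0) / 8.3 = 24.8 / 8.3 = 2.988

2.988


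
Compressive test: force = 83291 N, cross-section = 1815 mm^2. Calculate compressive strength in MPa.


CS = 83291 / 1815 = 45.9 MPa

45.9


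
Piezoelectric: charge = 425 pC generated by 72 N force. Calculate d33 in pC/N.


d33 = 425 / 72 = 5.9 pC/N

5.9


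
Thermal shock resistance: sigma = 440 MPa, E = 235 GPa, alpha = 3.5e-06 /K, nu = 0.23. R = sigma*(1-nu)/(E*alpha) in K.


R = 440*(1-0.23)/(235*1000*3.5e-06) = 412 K

412


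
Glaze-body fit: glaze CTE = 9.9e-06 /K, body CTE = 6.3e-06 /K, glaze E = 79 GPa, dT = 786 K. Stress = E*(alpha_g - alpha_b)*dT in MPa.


Stress = 79*1000*(9.9e-06 - 6.3e-06)*786 = 223.5 MPa

223.5


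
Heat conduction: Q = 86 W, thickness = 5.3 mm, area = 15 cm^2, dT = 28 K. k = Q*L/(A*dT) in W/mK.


k = 86*5.3/1000/(15/10000*28) = 10.85 W/mK

10.85


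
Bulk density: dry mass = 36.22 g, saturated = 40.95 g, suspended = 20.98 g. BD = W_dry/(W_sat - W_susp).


BD = 36.22 / (40.95 - 20.98) = 36.22 / 19.97 = 1.814 g/cm^3

1.814


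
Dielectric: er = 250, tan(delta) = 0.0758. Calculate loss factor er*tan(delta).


Loss = 250 * 0.0758 = 18.95

18.95


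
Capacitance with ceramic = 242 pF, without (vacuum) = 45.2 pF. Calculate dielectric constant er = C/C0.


er = 242 / 45.2 = 5.35

5.35


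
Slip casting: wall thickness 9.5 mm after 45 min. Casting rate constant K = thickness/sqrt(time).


K = 9.5 / sqrt(45) = 9.5 / 6.7082 = 1.416 mm/min^0.5

1.416


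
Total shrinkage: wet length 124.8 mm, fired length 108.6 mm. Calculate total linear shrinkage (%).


TS = (124.8 - 108.6) / 124.8 * 100 = 12.98%

12.98


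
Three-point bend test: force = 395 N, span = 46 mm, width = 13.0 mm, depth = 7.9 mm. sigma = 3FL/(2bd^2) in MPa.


sigma = 3*395*46/(2*13.0*7.9^2) = 33.6 MPa

33.6


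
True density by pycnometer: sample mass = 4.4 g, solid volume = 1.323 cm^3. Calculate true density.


TD = 4.4 / 1.323 = 3.326 g/cm^3

3.326


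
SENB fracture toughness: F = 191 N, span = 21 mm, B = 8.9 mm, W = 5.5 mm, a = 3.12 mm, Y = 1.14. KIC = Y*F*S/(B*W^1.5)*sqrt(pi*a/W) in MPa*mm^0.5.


KIC = 1.14*191*21/(8.9*5.5^1.5)*sqrt(pi*3.12/5.5) = 53.17

53.17


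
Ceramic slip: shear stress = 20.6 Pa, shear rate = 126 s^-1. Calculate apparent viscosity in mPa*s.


eta = tau/gamma * 1000 = 20.6/126 * 1000 = 163.5 mPa*s

163.5


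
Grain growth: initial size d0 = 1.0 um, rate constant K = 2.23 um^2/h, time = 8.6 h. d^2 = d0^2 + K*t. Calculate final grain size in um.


d^2 = 1.0^2 + 2.23*8.6 = 20.178
d = sqrt(20.178) = 4.49 um

4.49


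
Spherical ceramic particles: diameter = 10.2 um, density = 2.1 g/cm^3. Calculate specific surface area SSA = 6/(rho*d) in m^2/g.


SSA = 6 / (2.1 * 10.2) = 0.28 m^2/g

0.28


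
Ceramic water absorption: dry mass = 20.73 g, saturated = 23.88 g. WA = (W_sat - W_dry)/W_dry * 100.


WA = (23.88 - 20.73) / 20.73 * 100 = 15.2%

15.2


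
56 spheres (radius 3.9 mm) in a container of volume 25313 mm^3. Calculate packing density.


V_sphere = 4/3*pi*3.9^3 = 248.4748 mm^3
Total V = 56*248.4748 = 13914.5888 mm^3
PD = 13914.5888 / 25313 = 0.55

0.55


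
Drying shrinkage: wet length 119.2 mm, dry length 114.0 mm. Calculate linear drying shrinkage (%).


DS = (119.2 - 114.0) / 119.2 * 100 = 4.36%

4.36


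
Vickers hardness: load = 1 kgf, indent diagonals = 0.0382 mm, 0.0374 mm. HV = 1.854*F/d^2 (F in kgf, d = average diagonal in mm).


d_avg = (0.0382+0.0374)/2 = 0.0378 mm
HV = 1.854*1/0.0378^2 = 1298

1298


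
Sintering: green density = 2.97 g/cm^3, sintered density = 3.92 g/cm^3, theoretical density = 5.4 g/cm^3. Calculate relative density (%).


Relative = 3.92 / 5.4 * 100 = 72.6%

72.6


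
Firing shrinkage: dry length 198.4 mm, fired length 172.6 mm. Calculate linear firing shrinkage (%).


FS = (198.4 - 172.6) / 198.4 * 100 = 13.0%

13.0


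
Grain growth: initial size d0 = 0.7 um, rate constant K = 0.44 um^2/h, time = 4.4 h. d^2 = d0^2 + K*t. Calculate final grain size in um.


d^2 = 0.7^2 + 0.44*4.4 = 2.426
d = sqrt(2.426) = 1.56 um

1.56


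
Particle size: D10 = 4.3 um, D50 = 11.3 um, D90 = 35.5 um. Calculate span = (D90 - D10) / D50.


Span = (35.5 - 4.3) / 11.3 = 31.2 / 11.3 = 2.761

2.761


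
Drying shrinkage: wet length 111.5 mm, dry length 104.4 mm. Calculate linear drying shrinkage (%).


DS = (111.5 - 104.4) / 111.5 * 100 = 6.37%

6.37


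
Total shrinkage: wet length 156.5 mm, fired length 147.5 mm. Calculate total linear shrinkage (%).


TS = (156.5 - 147.5) / 156.5 * 100 = 5.75%

5.75


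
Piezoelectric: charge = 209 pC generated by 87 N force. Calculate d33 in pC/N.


d33 = 209 / 87 = 2.4 pC/N

2.4


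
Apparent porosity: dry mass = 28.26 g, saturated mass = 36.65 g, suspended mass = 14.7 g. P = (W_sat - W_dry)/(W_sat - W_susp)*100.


P = (36.65 - 28.26) / (36.65 - 14.7) * 100 = 8.39 / 21.95 * 100 = 38.2%

38.2


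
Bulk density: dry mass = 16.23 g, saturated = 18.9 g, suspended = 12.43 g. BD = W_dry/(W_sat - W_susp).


BD = 16.23 / (18.9 - 12.43) = 16.23 / 6.47 = 2.509 g/cm^3

2.509


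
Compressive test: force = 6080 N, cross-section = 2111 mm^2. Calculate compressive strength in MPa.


CS = 6080 / 2111 = 2.9 MPa

2.9


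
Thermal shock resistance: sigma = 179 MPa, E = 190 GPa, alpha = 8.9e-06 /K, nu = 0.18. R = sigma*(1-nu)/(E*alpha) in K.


R = 179*(1-0.18)/(190*1000*8.9e-06) = 87 K

87


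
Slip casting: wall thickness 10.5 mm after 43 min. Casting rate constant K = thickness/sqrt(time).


K = 10.5 / sqrt(43) = 10.5 / 6.5574 = 1.601 mm/min^0.5

1.601


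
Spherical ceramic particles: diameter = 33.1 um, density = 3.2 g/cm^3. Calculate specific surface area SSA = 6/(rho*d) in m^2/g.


SSA = 6 / (3.2 * 33.1) = 0.057 m^2/g

0.057


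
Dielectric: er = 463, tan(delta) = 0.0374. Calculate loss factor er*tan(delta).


Loss = 463 * 0.0374 = 17.316

17.316


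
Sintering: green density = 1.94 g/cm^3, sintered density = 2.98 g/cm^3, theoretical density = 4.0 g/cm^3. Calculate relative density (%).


Relative = 2.98 / 4.0 * 100 = 74.5%

74.5


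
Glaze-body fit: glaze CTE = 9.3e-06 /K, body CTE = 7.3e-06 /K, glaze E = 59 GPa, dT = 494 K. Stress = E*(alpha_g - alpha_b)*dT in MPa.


Stress = 59*1000*(9.3e-06 - 7.3e-06)*494 = 58.3 MPa

58.3


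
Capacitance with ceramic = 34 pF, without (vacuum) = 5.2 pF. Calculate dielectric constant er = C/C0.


er = 34 / 5.2 = 6.54

6.54


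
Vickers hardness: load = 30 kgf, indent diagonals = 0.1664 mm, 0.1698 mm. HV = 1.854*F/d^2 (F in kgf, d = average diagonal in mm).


d_avg = (0.1664+0.1698)/2 = 0.1681 mm
HV = 1.854*30/0.1681^2 = 1968

1968


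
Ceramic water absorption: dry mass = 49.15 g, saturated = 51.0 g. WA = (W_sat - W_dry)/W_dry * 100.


WA = (51.0 - 49.15) / 49.15 * 100 = 3.76%

3.76


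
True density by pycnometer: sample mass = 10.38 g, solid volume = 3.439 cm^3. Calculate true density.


TD = 10.38 / 3.439 = 3.018 g/cm^3

3.018


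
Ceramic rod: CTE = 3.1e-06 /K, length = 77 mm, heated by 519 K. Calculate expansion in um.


dL = 3.1e-06 * 77 * 519 * 1000 = 123.885 um

123.885


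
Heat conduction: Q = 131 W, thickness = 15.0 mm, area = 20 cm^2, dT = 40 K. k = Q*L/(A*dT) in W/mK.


k = 131*15.0/1000/(20/10000*40) = 24.56 W/mK

24.56


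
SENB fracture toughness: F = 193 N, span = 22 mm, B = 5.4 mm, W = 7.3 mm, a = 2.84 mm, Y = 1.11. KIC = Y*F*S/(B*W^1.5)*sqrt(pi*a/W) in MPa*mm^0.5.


KIC = 1.11*193*22/(5.4*7.3^1.5)*sqrt(pi*2.84/7.3) = 48.92

48.92


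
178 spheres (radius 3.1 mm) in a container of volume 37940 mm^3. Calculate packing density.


V_sphere = 4/3*pi*3.1^3 = 124.7882 mm^3
Total V = 178*124.7882 = 22212.2996 mm^3
PD = 22212.2996 / 37940 = 0.585

0.585


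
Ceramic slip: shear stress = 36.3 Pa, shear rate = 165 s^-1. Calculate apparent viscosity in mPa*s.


eta = tau/gamma * 1000 = 36.3/165 * 1000 = 220.0 mPa*s

220.0


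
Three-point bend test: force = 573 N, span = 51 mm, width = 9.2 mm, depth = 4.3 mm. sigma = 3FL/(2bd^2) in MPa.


sigma = 3*573*51/(2*9.2*4.3^2) = 257.7 MPa

257.7


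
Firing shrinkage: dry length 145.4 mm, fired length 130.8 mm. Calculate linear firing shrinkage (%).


FS = (145.4 - 130.8) / 145.4 * 100 = 10.04%

10.04


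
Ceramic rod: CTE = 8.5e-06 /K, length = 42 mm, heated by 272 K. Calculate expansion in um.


dL = 8.5e-06 * 42 * 272 * 1000 = 97.104 um

97.104


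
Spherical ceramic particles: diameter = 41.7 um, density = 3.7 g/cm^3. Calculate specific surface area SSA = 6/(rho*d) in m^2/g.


SSA = 6 / (3.7 * 41.7) = 0.039 m^2/g

0.039


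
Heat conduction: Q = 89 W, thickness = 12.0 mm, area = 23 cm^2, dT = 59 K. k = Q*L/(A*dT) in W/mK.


k = 89*12.0/1000/(23/10000*59) = 7.87 W/mK

7.87


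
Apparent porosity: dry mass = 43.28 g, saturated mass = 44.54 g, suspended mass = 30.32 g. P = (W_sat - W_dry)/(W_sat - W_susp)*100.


P = (44.54 - 43.28) / (44.54 - 30.32) * 100 = 1.26 / 14.22 * 100 = 8.9%

8.9


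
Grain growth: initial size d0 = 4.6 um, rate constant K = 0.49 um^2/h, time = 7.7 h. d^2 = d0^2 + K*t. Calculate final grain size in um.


d^2 = 4.6^2 + 0.49*7.7 = 24.933
d = sqrt(24.933) = 4.99 um

4.99


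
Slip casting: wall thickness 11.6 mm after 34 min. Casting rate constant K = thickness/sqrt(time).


K = 11.6 / sqrt(34) = 11.6 / 5.831 = 1.989 mm/min^0.5

1.989


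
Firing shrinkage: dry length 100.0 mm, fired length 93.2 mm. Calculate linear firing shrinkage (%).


FS = (100.0 - 93.2) / 100.0 * 100 = 6.8%

6.8


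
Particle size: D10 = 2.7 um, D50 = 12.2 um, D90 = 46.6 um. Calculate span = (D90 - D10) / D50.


Span = (46.6 - 2.7) / 12.2 = 43.9 / 12.2 = 3.598

3.598


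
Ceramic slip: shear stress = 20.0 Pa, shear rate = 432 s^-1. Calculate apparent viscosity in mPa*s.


eta = tau/gamma * 1000 = 20.0/432 * 1000 = 46.3 mPa*s

46.3


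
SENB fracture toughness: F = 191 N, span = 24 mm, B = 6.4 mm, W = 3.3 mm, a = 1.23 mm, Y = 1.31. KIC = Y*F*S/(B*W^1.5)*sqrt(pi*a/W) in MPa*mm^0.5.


KIC = 1.31*191*24/(6.4*3.3^1.5)*sqrt(pi*1.23/3.3) = 169.37

169.37


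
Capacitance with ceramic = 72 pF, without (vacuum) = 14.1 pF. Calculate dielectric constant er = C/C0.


er = 72 / 14.1 = 5.11

5.11


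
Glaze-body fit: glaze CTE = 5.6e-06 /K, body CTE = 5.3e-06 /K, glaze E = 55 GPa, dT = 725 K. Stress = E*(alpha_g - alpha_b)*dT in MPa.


Stress = 55*1000*(5.6e-06 - 5.3e-06)*725 = 12.0 MPa

12.0


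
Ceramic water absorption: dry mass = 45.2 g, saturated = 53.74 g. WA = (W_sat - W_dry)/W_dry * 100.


WA = (53.74 - 45.2) / 45.2 * 100 = 18.89%

18.89


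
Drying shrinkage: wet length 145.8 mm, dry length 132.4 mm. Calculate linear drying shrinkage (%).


DS = (145.8 - 132.4) / 145.8 * 100 = 9.19%

9.19


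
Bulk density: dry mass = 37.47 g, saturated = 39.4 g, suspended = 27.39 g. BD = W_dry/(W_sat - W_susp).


BD = 37.47 / (39.4 - 27.39) = 37.47 / 12.01 = 3.12 g/cm^3

3.12


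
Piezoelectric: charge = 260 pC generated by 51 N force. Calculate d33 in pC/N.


d33 = 260 / 51 = 5.1 pC/N

5.1


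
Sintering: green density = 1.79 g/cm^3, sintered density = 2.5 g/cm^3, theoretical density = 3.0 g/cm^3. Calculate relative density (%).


Relative = 2.5 / 3.0 * 100 = 83.3%

83.3


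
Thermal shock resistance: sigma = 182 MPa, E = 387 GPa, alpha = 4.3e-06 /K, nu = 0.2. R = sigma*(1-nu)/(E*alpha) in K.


R = 182*(1-0.2)/(387*1000*4.3e-06) = 87 K

87


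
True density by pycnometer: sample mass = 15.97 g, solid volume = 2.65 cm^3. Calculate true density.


TD = 15.97 / 2.65 = 6.026 g/cm^3

6.026


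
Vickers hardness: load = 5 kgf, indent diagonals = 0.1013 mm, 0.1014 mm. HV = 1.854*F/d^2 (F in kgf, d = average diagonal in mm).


d_avg = (0.1013+0.1014)/2 = 0.10135 mm
HV = 1.854*5/0.10135^2 = 902

902


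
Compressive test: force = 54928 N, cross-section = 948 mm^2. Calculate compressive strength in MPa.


CS = 54928 / 948 = 57.9 MPa

57.9


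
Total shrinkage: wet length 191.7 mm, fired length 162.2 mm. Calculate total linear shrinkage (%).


TS = (191.7 - 162.2) / 191.7 * 100 = 15.39%

15.39


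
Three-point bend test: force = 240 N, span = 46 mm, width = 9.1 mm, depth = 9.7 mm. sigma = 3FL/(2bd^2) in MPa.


sigma = 3*240*46/(2*9.1*9.7^2) = 19.3 MPa

19.3


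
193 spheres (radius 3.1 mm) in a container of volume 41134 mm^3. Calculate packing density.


V_sphere = 4/3*pi*3.1^3 = 124.7882 mm^3
Total V = 193*124.7882 = 24084.1226 mm^3
PD = 24084.1226 / 41134 = 0.586

0.586


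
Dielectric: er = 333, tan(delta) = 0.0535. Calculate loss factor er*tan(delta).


Loss = 333 * 0.0535 = 17.816

17.816


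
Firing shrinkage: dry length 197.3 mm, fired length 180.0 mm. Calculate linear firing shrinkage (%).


FS = (197.3 - 180.0) / 197.3 * 100 = 8.77%

8.77


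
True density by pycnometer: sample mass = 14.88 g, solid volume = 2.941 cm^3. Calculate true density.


TD = 14.88 / 2.941 = 5.06 g/cm^3

5.06


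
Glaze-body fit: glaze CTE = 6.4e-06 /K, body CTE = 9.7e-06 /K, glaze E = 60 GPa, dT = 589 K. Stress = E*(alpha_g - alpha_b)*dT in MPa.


Stress = 60*1000*(6.4e-06 - 9.7e-06)*589 = -116.6 MPa

-116.6


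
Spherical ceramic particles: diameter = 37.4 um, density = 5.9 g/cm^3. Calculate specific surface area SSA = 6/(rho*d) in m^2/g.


SSA = 6 / (5.9 * 37.4) = 0.027 m^2/g

0.027


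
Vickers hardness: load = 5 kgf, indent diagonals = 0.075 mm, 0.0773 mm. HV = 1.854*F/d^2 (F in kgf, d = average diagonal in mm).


d_avg = (0.075+0.0773)/2 = 0.07615 mm
HV = 1.854*5/0.07615^2 = 1599

1599


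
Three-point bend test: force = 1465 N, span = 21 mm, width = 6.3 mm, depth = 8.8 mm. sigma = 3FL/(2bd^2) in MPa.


sigma = 3*1465*21/(2*6.3*8.8^2) = 94.6 MPa

94.6


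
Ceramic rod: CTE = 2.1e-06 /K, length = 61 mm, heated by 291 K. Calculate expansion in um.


dL = 2.1e-06 * 61 * 291 * 1000 = 37.277 um

37.277


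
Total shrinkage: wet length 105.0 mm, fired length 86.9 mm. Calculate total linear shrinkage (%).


TS = (105.0 - 86.9) / 105.0 * 100 = 17.24%

17.24


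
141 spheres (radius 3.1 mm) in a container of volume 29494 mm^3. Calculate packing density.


V_sphere = 4/3*pi*3.1^3 = 124.7882 mm^3
Total V = 141*124.7882 = 17595.1362 mm^3
PD = 17595.1362 / 29494 = 0.597

0.597


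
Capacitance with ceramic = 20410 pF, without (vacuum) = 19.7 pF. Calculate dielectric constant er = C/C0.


er = 20410 / 19.7 = 1036.04

1036.04


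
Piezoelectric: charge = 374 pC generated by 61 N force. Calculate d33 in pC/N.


d33 = 374 / 61 = 6.1 pC/N

6.1


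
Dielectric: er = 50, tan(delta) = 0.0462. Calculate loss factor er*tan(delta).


Loss = 50 * 0.0462 = 2.31

2.31


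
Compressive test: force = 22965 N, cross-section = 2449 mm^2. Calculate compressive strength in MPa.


CS = 22965 / 2449 = 9.4 MPa

9.4


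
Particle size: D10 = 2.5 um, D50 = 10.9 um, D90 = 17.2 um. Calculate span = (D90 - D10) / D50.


Span = (17.2 - 2.5) / 10.9 = 14.7 / 10.9 = 1.349

1.349


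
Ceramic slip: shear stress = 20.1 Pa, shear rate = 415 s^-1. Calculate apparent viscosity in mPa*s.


eta = tau/gamma * 1000 = 20.1/415 * 1000 = 48.4 mPa*s

48.4


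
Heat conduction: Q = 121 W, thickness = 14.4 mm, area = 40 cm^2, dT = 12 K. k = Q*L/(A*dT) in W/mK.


k = 121*14.4/1000/(40/10000*12) = 36.3 W/mK

36.3


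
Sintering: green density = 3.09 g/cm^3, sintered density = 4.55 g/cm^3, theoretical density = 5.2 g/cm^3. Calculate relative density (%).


Relative = 4.55 / 5.2 * 100 = 87.5%

87.5


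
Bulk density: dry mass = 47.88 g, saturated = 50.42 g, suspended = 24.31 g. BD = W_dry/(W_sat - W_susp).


BD = 47.88 / (50.42 - 24.31) = 47.88 / 26.11 = 1.834 g/cm^3

1.834


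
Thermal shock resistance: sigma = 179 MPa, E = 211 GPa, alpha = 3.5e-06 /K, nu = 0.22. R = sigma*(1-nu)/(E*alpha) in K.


R = 179*(1-0.22)/(211*1000*3.5e-06) = 189 K

189


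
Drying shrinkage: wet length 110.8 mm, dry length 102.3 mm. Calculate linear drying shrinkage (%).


DS = (110.8 - 102.3) / 110.8 * 100 = 7.67%

7.67


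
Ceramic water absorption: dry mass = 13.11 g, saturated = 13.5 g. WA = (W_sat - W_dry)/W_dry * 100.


WA = (13.5 - 13.11) / 13.11 * 100 = 2.97%

2.97


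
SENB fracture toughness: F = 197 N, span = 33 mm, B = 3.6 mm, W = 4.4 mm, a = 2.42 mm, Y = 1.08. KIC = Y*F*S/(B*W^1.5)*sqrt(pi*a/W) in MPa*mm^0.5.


KIC = 1.08*197*33/(3.6*4.4^1.5)*sqrt(pi*2.42/4.4) = 277.77

277.77


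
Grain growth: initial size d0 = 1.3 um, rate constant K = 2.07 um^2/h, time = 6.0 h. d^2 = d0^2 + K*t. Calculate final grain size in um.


d^2 = 1.3^2 + 2.07*6.0 = 14.11
d = sqrt(14.11) = 3.76 um

3.76


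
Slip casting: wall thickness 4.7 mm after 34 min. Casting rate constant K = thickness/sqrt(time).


K = 4.7 / sqrt(34) = 4.7 / 5.831 = 0.806 mm/min^0.5

0.806


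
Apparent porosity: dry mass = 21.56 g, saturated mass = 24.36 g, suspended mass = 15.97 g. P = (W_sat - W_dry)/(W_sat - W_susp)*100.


P = (24.36 - 21.56) / (24.36 - 15.97) * 100 = 2.8 / 8.39 * 100 = 33.4%

33.4


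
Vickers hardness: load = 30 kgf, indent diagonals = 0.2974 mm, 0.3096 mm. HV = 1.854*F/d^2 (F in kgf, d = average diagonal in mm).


d_avg = (0.2974+0.3096)/2 = 0.3035 mm
HV = 1.854*30/0.3035^2 = 604

604


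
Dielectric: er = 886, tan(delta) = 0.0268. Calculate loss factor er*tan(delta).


Loss = 886 * 0.0268 = 23.745

23.745


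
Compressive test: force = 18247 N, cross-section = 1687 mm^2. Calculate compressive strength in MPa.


CS = 18247 / 1687 = 10.8 MPa

10.8


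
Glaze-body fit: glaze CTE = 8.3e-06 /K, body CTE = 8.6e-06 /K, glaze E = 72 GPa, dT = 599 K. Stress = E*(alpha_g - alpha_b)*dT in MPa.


Stress = 72*1000*(8.3e-06 - 8.6e-06)*599 = -12.9 MPa

-12.9


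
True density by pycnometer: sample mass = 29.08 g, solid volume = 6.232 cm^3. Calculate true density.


TD = 29.08 / 6.232 = 4.666 g/cm^3

4.666


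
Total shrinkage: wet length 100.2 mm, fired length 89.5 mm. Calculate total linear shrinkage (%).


TS = (100.2 - 89.5) / 100.2 * 100 = 10.68%

10.68


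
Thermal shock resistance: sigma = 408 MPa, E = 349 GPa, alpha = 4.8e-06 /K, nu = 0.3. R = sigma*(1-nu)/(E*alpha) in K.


R = 408*(1-0.3)/(349*1000*4.8e-06) = 170 K

170


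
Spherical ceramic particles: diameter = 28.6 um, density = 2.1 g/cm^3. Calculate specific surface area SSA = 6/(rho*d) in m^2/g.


SSA = 6 / (2.1 * 28.6) = 0.1 m^2/g

0.1


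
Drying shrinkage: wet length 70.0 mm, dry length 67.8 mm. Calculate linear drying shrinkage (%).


DS = (70.0 - 67.8) / 70.0 * 100 = 3.14%

3.14


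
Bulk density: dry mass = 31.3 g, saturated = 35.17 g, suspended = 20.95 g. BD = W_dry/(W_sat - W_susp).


BD = 31.3 / (35.17 - 20.95) = 31.3 / 14.22 = 2.201 g/cm^3

2.201


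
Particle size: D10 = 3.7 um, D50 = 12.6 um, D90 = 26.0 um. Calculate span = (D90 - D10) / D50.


Span = (26.0 - 3.7) / 12.6 = 22.3 / 12.6 = 1.77

1.77


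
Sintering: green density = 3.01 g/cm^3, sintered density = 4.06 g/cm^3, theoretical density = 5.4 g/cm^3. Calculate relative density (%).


Relative = 4.06 / 5.4 * 100 = 75.2%

75.2


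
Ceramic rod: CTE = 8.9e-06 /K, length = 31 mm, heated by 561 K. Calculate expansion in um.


dL = 8.9e-06 * 31 * 561 * 1000 = 154.78 um

154.78


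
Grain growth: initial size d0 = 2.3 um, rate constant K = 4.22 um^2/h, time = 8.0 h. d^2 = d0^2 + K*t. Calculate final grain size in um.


d^2 = 2.3^2 + 4.22*8.0 = 39.05
d = sqrt(39.05) = 6.25 um

6.25


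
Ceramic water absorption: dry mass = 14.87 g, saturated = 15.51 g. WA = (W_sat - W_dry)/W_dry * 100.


WA = (15.51 - 14.87) / 14.87 * 100 = 4.3%

4.3


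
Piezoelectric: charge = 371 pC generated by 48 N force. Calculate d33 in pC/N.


d33 = 371 / 48 = 7.7 pC/N

7.7


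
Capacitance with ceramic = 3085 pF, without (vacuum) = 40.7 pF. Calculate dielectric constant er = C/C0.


er = 3085 / 40.7 = 75.8

75.8


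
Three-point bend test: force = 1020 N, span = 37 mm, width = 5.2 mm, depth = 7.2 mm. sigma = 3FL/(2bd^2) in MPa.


sigma = 3*1020*37/(2*5.2*7.2^2) = 210.0 MPa

210.0


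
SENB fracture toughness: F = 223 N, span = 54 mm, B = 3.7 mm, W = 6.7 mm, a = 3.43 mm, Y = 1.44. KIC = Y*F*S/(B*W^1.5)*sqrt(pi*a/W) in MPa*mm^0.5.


KIC = 1.44*223*54/(3.7*6.7^1.5)*sqrt(pi*3.43/6.7) = 342.71

342.71


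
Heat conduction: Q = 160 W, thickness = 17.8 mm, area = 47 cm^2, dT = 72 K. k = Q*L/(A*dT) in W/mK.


k = 160*17.8/1000/(47/10000*72) = 8.42 W/mK

8.42


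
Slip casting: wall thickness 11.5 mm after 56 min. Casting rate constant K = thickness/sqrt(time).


K = 11.5 / sqrt(56) = 11.5 / 7.4833 = 1.537 mm/min^0.5

1.537


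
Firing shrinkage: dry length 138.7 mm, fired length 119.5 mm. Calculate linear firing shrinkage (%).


FS = (138.7 - 119.5) / 138.7 * 100 = 13.84%

13.84


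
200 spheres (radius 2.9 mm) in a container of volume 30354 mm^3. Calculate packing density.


V_sphere = 4/3*pi*2.9^3 = 102.1604 mm^3
Total V = 200*102.1604 = 20432.08 mm^3
PD = 20432.08 / 30354 = 0.673

0.673


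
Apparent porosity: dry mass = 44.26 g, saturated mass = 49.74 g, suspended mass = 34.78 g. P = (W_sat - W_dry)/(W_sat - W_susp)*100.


P = (49.74 - 44.26) / (49.74 - 34.78) * 100 = 5.48 / 14.96 * 100 = 36.6%

36.6


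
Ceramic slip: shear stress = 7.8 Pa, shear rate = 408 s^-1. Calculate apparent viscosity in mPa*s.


eta = tau/gamma * 1000 = 7.8/408 * 1000 = 19.1 mPa*s

19.1


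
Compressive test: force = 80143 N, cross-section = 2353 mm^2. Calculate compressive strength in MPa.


CS = 80143 / 2353 = 34.1 MPa

34.1


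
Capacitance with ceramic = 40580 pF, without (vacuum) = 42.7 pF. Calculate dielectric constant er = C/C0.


er = 40580 / 42.7 = 950.35

950.35


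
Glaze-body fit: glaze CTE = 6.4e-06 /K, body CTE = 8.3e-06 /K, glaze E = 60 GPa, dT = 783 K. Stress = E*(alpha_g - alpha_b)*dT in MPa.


Stress = 60*1000*(6.4e-06 - 8.3e-06)*783 = -89.3 MPa

-89.3


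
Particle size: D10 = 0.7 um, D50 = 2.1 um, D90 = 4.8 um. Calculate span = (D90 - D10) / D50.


Span = (4.8 - 0.7) / 2.1 = 4.1 / 2.1 = 1.952

1.952


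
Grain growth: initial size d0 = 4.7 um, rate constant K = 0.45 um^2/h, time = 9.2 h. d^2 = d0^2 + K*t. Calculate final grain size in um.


d^2 = 4.7^2 + 0.45*9.2 = 26.23
d = sqrt(26.23) = 5.12 um

5.12


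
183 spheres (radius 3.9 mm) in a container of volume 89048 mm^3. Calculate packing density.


V_sphere = 4/3*pi*3.9^3 = 248.4748 mm^3
Total V = 183*248.4748 = 45470.8884 mm^3
PD = 45470.8884 / 89048 = 0.511

0.511


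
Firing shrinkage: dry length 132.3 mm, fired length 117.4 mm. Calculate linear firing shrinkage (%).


FS = (132.3 - 117.4) / 132.3 * 100 = 11.26%

11.26


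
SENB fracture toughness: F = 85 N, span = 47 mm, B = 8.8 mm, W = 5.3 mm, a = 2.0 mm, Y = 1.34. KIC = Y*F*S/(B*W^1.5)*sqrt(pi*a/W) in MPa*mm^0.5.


KIC = 1.34*85*47/(8.8*5.3^1.5)*sqrt(pi*2.0/5.3) = 54.28

54.28


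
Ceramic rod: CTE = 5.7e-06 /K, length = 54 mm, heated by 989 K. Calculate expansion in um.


dL = 5.7e-06 * 54 * 989 * 1000 = 304.414 um

304.414


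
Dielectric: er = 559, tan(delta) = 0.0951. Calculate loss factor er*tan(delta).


Loss = 559 * 0.0951 = 53.161

53.161


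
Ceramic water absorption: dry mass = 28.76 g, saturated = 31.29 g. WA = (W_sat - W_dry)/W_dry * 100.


WA = (31.29 - 28.76) / 28.76 * 100 = 8.8%

8.8


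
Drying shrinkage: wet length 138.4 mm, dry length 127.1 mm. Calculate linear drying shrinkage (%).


DS = (138.4 - 127.1) / 138.4 * 100 = 8.16%

8.16


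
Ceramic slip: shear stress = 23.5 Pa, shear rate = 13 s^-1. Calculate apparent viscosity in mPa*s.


eta = tau/gamma * 1000 = 23.5/13 * 1000 = 1807.7 mPa*s

1807.7


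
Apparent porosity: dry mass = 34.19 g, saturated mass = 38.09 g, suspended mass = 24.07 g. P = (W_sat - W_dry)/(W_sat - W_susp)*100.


P = (38.09 - 34.19) / (38.09 - 24.07) * 100 = 3.9 / 14.02 * 100 = 27.8%

27.8


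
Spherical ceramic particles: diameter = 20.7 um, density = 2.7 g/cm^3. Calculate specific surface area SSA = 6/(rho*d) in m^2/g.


SSA = 6 / (2.7 * 20.7) = 0.107 m^2/g

0.107


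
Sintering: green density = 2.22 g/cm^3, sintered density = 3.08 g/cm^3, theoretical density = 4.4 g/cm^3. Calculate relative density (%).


Relative = 3.08 / 4.4 * 100 = 70.0%

70.0


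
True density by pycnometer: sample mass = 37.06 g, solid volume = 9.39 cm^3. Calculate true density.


TD = 37.06 / 9.39 = 3.947 g/cm^3

3.947


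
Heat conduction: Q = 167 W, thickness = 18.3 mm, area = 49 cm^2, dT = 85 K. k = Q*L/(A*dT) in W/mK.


k = 167*18.3/1000/(49/10000*85) = 7.34 W/mK

7.34


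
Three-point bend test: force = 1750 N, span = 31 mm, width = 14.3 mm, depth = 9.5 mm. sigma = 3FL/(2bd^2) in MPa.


sigma = 3*1750*31/(2*14.3*9.5^2) = 63.1 MPa

63.1


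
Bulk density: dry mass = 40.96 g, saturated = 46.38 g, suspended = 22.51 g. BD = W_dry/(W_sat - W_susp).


BD = 40.96 / (46.38 - 22.51) = 40.96 / 23.87 = 1.716 g/cm^3

1.716


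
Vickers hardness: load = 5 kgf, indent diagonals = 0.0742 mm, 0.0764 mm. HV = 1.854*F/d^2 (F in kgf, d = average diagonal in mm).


d_avg = (0.0742+0.0764)/2 = 0.0753 mm
HV = 1.854*5/0.0753^2 = 1635

1635


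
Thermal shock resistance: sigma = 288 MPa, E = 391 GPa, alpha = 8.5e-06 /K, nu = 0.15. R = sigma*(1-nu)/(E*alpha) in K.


R = 288*(1-0.15)/(391*1000*8.5e-06) = 74 K

74
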